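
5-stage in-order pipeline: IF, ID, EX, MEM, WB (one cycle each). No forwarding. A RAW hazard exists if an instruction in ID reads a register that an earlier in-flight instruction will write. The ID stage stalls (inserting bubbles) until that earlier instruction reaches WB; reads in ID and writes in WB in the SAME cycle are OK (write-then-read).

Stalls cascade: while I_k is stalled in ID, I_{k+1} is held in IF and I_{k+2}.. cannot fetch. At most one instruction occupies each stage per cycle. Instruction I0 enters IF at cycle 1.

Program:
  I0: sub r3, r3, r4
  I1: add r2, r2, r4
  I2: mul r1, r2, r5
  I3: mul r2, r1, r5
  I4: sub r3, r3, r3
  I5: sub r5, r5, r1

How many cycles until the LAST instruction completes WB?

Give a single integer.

Answer: 14

Derivation:
I0 sub r3 <- r3,r4: IF@1 ID@2 stall=0 (-) EX@3 MEM@4 WB@5
I1 add r2 <- r2,r4: IF@2 ID@3 stall=0 (-) EX@4 MEM@5 WB@6
I2 mul r1 <- r2,r5: IF@3 ID@4 stall=2 (RAW on I1.r2 (WB@6)) EX@7 MEM@8 WB@9
I3 mul r2 <- r1,r5: IF@4 ID@7 stall=2 (RAW on I2.r1 (WB@9)) EX@10 MEM@11 WB@12
I4 sub r3 <- r3,r3: IF@7 ID@10 stall=0 (-) EX@11 MEM@12 WB@13
I5 sub r5 <- r5,r1: IF@10 ID@11 stall=0 (-) EX@12 MEM@13 WB@14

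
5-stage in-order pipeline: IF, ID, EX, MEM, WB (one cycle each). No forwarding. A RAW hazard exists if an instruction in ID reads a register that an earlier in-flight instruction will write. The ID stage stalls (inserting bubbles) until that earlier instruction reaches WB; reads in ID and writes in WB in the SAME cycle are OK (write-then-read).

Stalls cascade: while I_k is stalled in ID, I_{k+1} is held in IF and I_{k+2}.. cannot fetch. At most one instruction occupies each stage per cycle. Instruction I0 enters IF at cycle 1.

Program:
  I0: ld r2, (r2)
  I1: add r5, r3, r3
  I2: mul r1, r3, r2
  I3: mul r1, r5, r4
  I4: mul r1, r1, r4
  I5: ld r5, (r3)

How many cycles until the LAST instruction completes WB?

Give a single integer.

I0 ld r2 <- r2: IF@1 ID@2 stall=0 (-) EX@3 MEM@4 WB@5
I1 add r5 <- r3,r3: IF@2 ID@3 stall=0 (-) EX@4 MEM@5 WB@6
I2 mul r1 <- r3,r2: IF@3 ID@4 stall=1 (RAW on I0.r2 (WB@5)) EX@6 MEM@7 WB@8
I3 mul r1 <- r5,r4: IF@4 ID@6 stall=0 (-) EX@7 MEM@8 WB@9
I4 mul r1 <- r1,r4: IF@6 ID@7 stall=2 (RAW on I3.r1 (WB@9)) EX@10 MEM@11 WB@12
I5 ld r5 <- r3: IF@7 ID@10 stall=0 (-) EX@11 MEM@12 WB@13

Answer: 13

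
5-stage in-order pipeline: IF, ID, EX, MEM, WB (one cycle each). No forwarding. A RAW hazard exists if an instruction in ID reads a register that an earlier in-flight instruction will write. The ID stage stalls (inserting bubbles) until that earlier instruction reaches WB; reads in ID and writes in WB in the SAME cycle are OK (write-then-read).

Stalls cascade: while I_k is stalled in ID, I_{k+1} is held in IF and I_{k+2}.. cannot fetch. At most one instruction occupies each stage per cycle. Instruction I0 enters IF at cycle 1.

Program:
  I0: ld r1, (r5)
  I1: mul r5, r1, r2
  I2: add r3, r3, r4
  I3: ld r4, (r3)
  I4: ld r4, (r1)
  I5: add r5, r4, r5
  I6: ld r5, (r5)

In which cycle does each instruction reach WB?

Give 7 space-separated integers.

Answer: 5 8 9 12 13 16 19

Derivation:
I0 ld r1 <- r5: IF@1 ID@2 stall=0 (-) EX@3 MEM@4 WB@5
I1 mul r5 <- r1,r2: IF@2 ID@3 stall=2 (RAW on I0.r1 (WB@5)) EX@6 MEM@7 WB@8
I2 add r3 <- r3,r4: IF@3 ID@6 stall=0 (-) EX@7 MEM@8 WB@9
I3 ld r4 <- r3: IF@6 ID@7 stall=2 (RAW on I2.r3 (WB@9)) EX@10 MEM@11 WB@12
I4 ld r4 <- r1: IF@7 ID@10 stall=0 (-) EX@11 MEM@12 WB@13
I5 add r5 <- r4,r5: IF@10 ID@11 stall=2 (RAW on I4.r4 (WB@13)) EX@14 MEM@15 WB@16
I6 ld r5 <- r5: IF@11 ID@14 stall=2 (RAW on I5.r5 (WB@16)) EX@17 MEM@18 WB@19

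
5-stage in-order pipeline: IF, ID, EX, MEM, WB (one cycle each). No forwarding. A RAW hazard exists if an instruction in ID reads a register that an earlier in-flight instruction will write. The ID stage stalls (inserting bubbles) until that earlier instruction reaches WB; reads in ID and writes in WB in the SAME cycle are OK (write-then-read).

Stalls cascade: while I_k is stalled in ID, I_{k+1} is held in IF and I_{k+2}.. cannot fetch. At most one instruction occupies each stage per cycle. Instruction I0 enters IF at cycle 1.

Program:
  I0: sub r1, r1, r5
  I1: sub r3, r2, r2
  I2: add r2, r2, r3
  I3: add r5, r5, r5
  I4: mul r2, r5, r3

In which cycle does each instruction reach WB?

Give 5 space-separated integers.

I0 sub r1 <- r1,r5: IF@1 ID@2 stall=0 (-) EX@3 MEM@4 WB@5
I1 sub r3 <- r2,r2: IF@2 ID@3 stall=0 (-) EX@4 MEM@5 WB@6
I2 add r2 <- r2,r3: IF@3 ID@4 stall=2 (RAW on I1.r3 (WB@6)) EX@7 MEM@8 WB@9
I3 add r5 <- r5,r5: IF@4 ID@7 stall=0 (-) EX@8 MEM@9 WB@10
I4 mul r2 <- r5,r3: IF@7 ID@8 stall=2 (RAW on I3.r5 (WB@10)) EX@11 MEM@12 WB@13

Answer: 5 6 9 10 13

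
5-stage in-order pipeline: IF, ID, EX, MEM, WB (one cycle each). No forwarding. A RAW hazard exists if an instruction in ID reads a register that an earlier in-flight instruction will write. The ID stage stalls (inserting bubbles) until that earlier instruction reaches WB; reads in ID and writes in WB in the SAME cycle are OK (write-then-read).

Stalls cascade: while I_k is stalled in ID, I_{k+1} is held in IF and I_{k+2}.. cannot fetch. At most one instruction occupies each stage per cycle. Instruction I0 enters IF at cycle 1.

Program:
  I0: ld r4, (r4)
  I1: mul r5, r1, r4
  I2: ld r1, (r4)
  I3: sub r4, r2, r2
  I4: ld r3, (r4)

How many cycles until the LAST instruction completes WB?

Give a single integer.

I0 ld r4 <- r4: IF@1 ID@2 stall=0 (-) EX@3 MEM@4 WB@5
I1 mul r5 <- r1,r4: IF@2 ID@3 stall=2 (RAW on I0.r4 (WB@5)) EX@6 MEM@7 WB@8
I2 ld r1 <- r4: IF@3 ID@6 stall=0 (-) EX@7 MEM@8 WB@9
I3 sub r4 <- r2,r2: IF@6 ID@7 stall=0 (-) EX@8 MEM@9 WB@10
I4 ld r3 <- r4: IF@7 ID@8 stall=2 (RAW on I3.r4 (WB@10)) EX@11 MEM@12 WB@13

Answer: 13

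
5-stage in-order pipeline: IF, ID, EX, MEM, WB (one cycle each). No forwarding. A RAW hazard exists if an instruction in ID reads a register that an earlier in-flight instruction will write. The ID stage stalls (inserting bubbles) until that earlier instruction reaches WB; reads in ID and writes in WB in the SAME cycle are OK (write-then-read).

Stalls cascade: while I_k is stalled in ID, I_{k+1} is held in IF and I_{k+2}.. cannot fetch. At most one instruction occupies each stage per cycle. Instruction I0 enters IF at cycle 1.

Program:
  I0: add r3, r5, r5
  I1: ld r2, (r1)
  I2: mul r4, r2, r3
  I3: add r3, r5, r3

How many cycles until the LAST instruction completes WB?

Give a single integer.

I0 add r3 <- r5,r5: IF@1 ID@2 stall=0 (-) EX@3 MEM@4 WB@5
I1 ld r2 <- r1: IF@2 ID@3 stall=0 (-) EX@4 MEM@5 WB@6
I2 mul r4 <- r2,r3: IF@3 ID@4 stall=2 (RAW on I1.r2 (WB@6)) EX@7 MEM@8 WB@9
I3 add r3 <- r5,r3: IF@4 ID@7 stall=0 (-) EX@8 MEM@9 WB@10

Answer: 10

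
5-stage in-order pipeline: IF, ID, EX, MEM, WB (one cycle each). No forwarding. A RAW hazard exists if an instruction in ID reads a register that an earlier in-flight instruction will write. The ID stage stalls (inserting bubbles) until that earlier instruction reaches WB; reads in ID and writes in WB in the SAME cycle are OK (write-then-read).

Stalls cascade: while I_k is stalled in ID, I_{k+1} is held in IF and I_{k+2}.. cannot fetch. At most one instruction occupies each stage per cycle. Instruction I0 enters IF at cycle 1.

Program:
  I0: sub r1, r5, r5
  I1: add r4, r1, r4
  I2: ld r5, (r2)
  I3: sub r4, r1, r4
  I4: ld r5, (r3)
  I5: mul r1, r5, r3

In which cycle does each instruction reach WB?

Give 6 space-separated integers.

Answer: 5 8 9 11 12 15

Derivation:
I0 sub r1 <- r5,r5: IF@1 ID@2 stall=0 (-) EX@3 MEM@4 WB@5
I1 add r4 <- r1,r4: IF@2 ID@3 stall=2 (RAW on I0.r1 (WB@5)) EX@6 MEM@7 WB@8
I2 ld r5 <- r2: IF@3 ID@6 stall=0 (-) EX@7 MEM@8 WB@9
I3 sub r4 <- r1,r4: IF@6 ID@7 stall=1 (RAW on I1.r4 (WB@8)) EX@9 MEM@10 WB@11
I4 ld r5 <- r3: IF@7 ID@9 stall=0 (-) EX@10 MEM@11 WB@12
I5 mul r1 <- r5,r3: IF@9 ID@10 stall=2 (RAW on I4.r5 (WB@12)) EX@13 MEM@14 WB@15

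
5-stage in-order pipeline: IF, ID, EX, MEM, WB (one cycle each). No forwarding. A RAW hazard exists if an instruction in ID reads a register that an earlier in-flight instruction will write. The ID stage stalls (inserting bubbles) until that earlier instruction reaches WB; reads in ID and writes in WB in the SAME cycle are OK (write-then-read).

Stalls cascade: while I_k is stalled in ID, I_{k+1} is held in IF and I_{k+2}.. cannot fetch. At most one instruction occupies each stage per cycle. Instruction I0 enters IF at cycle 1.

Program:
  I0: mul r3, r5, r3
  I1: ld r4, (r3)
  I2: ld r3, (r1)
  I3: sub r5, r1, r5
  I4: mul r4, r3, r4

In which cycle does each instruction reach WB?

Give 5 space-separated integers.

I0 mul r3 <- r5,r3: IF@1 ID@2 stall=0 (-) EX@3 MEM@4 WB@5
I1 ld r4 <- r3: IF@2 ID@3 stall=2 (RAW on I0.r3 (WB@5)) EX@6 MEM@7 WB@8
I2 ld r3 <- r1: IF@3 ID@6 stall=0 (-) EX@7 MEM@8 WB@9
I3 sub r5 <- r1,r5: IF@6 ID@7 stall=0 (-) EX@8 MEM@9 WB@10
I4 mul r4 <- r3,r4: IF@7 ID@8 stall=1 (RAW on I2.r3 (WB@9)) EX@10 MEM@11 WB@12

Answer: 5 8 9 10 12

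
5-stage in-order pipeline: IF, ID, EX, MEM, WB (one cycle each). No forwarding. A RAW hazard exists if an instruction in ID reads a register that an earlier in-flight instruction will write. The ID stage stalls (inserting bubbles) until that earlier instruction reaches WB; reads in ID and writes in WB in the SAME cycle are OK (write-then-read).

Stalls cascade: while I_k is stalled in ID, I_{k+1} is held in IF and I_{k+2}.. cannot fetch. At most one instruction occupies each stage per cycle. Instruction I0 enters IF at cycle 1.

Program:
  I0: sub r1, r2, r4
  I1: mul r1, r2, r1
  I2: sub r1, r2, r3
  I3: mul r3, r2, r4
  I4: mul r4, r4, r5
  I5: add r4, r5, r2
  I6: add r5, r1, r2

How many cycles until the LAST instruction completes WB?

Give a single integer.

I0 sub r1 <- r2,r4: IF@1 ID@2 stall=0 (-) EX@3 MEM@4 WB@5
I1 mul r1 <- r2,r1: IF@2 ID@3 stall=2 (RAW on I0.r1 (WB@5)) EX@6 MEM@7 WB@8
I2 sub r1 <- r2,r3: IF@3 ID@6 stall=0 (-) EX@7 MEM@8 WB@9
I3 mul r3 <- r2,r4: IF@6 ID@7 stall=0 (-) EX@8 MEM@9 WB@10
I4 mul r4 <- r4,r5: IF@7 ID@8 stall=0 (-) EX@9 MEM@10 WB@11
I5 add r4 <- r5,r2: IF@8 ID@9 stall=0 (-) EX@10 MEM@11 WB@12
I6 add r5 <- r1,r2: IF@9 ID@10 stall=0 (-) EX@11 MEM@12 WB@13

Answer: 13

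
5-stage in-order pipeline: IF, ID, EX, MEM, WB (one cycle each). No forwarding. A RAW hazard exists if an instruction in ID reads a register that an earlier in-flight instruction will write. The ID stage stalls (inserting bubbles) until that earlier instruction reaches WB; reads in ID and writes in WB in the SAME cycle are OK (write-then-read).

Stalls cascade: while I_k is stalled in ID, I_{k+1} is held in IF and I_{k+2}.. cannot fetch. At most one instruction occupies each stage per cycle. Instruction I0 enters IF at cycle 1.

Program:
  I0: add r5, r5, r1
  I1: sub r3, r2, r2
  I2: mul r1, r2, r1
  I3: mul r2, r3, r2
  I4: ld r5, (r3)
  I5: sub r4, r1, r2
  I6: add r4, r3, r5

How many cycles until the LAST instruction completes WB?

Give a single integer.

I0 add r5 <- r5,r1: IF@1 ID@2 stall=0 (-) EX@3 MEM@4 WB@5
I1 sub r3 <- r2,r2: IF@2 ID@3 stall=0 (-) EX@4 MEM@5 WB@6
I2 mul r1 <- r2,r1: IF@3 ID@4 stall=0 (-) EX@5 MEM@6 WB@7
I3 mul r2 <- r3,r2: IF@4 ID@5 stall=1 (RAW on I1.r3 (WB@6)) EX@7 MEM@8 WB@9
I4 ld r5 <- r3: IF@5 ID@7 stall=0 (-) EX@8 MEM@9 WB@10
I5 sub r4 <- r1,r2: IF@7 ID@8 stall=1 (RAW on I3.r2 (WB@9)) EX@10 MEM@11 WB@12
I6 add r4 <- r3,r5: IF@8 ID@10 stall=0 (-) EX@11 MEM@12 WB@13

Answer: 13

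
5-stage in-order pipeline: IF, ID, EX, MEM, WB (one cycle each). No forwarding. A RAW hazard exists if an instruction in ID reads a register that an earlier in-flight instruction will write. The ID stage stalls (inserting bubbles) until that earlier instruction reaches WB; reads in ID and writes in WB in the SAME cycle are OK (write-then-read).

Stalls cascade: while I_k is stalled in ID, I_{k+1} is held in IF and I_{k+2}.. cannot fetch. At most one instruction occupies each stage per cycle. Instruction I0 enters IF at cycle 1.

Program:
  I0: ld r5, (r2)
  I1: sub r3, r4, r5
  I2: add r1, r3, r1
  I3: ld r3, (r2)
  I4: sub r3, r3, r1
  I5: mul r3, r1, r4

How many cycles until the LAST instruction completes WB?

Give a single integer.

Answer: 16

Derivation:
I0 ld r5 <- r2: IF@1 ID@2 stall=0 (-) EX@3 MEM@4 WB@5
I1 sub r3 <- r4,r5: IF@2 ID@3 stall=2 (RAW on I0.r5 (WB@5)) EX@6 MEM@7 WB@8
I2 add r1 <- r3,r1: IF@3 ID@6 stall=2 (RAW on I1.r3 (WB@8)) EX@9 MEM@10 WB@11
I3 ld r3 <- r2: IF@6 ID@9 stall=0 (-) EX@10 MEM@11 WB@12
I4 sub r3 <- r3,r1: IF@9 ID@10 stall=2 (RAW on I3.r3 (WB@12)) EX@13 MEM@14 WB@15
I5 mul r3 <- r1,r4: IF@10 ID@13 stall=0 (-) EX@14 MEM@15 WB@16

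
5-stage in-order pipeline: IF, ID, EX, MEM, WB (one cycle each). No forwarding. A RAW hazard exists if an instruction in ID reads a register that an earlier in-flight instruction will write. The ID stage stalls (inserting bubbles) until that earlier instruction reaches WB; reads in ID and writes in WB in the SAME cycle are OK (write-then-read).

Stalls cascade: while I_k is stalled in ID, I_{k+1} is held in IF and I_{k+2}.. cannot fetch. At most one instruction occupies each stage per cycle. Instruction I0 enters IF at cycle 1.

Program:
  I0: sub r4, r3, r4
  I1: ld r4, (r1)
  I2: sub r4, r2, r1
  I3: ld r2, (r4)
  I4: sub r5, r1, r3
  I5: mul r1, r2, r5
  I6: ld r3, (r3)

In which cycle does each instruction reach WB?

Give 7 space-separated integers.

Answer: 5 6 7 10 11 14 15

Derivation:
I0 sub r4 <- r3,r4: IF@1 ID@2 stall=0 (-) EX@3 MEM@4 WB@5
I1 ld r4 <- r1: IF@2 ID@3 stall=0 (-) EX@4 MEM@5 WB@6
I2 sub r4 <- r2,r1: IF@3 ID@4 stall=0 (-) EX@5 MEM@6 WB@7
I3 ld r2 <- r4: IF@4 ID@5 stall=2 (RAW on I2.r4 (WB@7)) EX@8 MEM@9 WB@10
I4 sub r5 <- r1,r3: IF@5 ID@8 stall=0 (-) EX@9 MEM@10 WB@11
I5 mul r1 <- r2,r5: IF@8 ID@9 stall=2 (RAW on I4.r5 (WB@11)) EX@12 MEM@13 WB@14
I6 ld r3 <- r3: IF@9 ID@12 stall=0 (-) EX@13 MEM@14 WB@15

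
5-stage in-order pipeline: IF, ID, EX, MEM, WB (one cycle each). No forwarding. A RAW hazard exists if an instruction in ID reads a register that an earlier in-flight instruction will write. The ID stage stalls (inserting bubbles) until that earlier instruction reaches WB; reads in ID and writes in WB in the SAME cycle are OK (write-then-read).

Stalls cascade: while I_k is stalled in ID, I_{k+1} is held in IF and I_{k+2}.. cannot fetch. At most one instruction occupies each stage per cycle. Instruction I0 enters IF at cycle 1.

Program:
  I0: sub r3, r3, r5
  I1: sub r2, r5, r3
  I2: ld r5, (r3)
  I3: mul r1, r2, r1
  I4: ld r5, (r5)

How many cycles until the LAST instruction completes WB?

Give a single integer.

Answer: 12

Derivation:
I0 sub r3 <- r3,r5: IF@1 ID@2 stall=0 (-) EX@3 MEM@4 WB@5
I1 sub r2 <- r5,r3: IF@2 ID@3 stall=2 (RAW on I0.r3 (WB@5)) EX@6 MEM@7 WB@8
I2 ld r5 <- r3: IF@3 ID@6 stall=0 (-) EX@7 MEM@8 WB@9
I3 mul r1 <- r2,r1: IF@6 ID@7 stall=1 (RAW on I1.r2 (WB@8)) EX@9 MEM@10 WB@11
I4 ld r5 <- r5: IF@7 ID@9 stall=0 (-) EX@10 MEM@11 WB@12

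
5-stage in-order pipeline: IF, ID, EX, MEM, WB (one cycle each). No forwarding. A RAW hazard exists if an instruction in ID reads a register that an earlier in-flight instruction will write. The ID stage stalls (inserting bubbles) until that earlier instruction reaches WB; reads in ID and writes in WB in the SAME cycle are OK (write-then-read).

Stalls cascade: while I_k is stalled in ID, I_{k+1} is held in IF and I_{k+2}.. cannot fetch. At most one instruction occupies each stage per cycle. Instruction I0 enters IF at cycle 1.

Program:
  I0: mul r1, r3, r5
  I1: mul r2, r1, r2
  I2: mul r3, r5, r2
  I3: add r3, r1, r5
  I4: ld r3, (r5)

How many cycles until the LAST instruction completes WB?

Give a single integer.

Answer: 13

Derivation:
I0 mul r1 <- r3,r5: IF@1 ID@2 stall=0 (-) EX@3 MEM@4 WB@5
I1 mul r2 <- r1,r2: IF@2 ID@3 stall=2 (RAW on I0.r1 (WB@5)) EX@6 MEM@7 WB@8
I2 mul r3 <- r5,r2: IF@3 ID@6 stall=2 (RAW on I1.r2 (WB@8)) EX@9 MEM@10 WB@11
I3 add r3 <- r1,r5: IF@6 ID@9 stall=0 (-) EX@10 MEM@11 WB@12
I4 ld r3 <- r5: IF@9 ID@10 stall=0 (-) EX@11 MEM@12 WB@13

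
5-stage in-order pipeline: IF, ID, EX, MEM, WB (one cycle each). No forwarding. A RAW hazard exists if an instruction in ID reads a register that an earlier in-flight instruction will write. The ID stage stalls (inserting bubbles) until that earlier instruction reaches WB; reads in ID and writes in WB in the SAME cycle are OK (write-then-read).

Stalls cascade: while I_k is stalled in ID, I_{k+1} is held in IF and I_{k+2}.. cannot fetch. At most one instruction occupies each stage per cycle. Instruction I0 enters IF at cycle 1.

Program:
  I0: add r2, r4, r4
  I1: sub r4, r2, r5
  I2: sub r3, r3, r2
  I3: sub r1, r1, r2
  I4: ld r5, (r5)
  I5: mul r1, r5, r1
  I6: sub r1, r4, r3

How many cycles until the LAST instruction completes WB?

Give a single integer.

Answer: 15

Derivation:
I0 add r2 <- r4,r4: IF@1 ID@2 stall=0 (-) EX@3 MEM@4 WB@5
I1 sub r4 <- r2,r5: IF@2 ID@3 stall=2 (RAW on I0.r2 (WB@5)) EX@6 MEM@7 WB@8
I2 sub r3 <- r3,r2: IF@3 ID@6 stall=0 (-) EX@7 MEM@8 WB@9
I3 sub r1 <- r1,r2: IF@6 ID@7 stall=0 (-) EX@8 MEM@9 WB@10
I4 ld r5 <- r5: IF@7 ID@8 stall=0 (-) EX@9 MEM@10 WB@11
I5 mul r1 <- r5,r1: IF@8 ID@9 stall=2 (RAW on I4.r5 (WB@11)) EX@12 MEM@13 WB@14
I6 sub r1 <- r4,r3: IF@9 ID@12 stall=0 (-) EX@13 MEM@14 WB@15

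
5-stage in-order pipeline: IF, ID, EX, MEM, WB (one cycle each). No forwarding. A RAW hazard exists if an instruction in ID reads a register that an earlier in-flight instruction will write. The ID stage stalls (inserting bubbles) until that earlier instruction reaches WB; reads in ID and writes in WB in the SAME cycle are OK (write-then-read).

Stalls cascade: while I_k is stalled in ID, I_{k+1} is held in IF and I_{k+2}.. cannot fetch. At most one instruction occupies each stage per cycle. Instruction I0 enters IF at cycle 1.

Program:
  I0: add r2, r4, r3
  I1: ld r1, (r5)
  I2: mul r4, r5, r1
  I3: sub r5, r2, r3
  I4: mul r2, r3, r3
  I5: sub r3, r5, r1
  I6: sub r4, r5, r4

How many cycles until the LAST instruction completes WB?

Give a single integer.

Answer: 14

Derivation:
I0 add r2 <- r4,r3: IF@1 ID@2 stall=0 (-) EX@3 MEM@4 WB@5
I1 ld r1 <- r5: IF@2 ID@3 stall=0 (-) EX@4 MEM@5 WB@6
I2 mul r4 <- r5,r1: IF@3 ID@4 stall=2 (RAW on I1.r1 (WB@6)) EX@7 MEM@8 WB@9
I3 sub r5 <- r2,r3: IF@4 ID@7 stall=0 (-) EX@8 MEM@9 WB@10
I4 mul r2 <- r3,r3: IF@7 ID@8 stall=0 (-) EX@9 MEM@10 WB@11
I5 sub r3 <- r5,r1: IF@8 ID@9 stall=1 (RAW on I3.r5 (WB@10)) EX@11 MEM@12 WB@13
I6 sub r4 <- r5,r4: IF@9 ID@11 stall=0 (-) EX@12 MEM@13 WB@14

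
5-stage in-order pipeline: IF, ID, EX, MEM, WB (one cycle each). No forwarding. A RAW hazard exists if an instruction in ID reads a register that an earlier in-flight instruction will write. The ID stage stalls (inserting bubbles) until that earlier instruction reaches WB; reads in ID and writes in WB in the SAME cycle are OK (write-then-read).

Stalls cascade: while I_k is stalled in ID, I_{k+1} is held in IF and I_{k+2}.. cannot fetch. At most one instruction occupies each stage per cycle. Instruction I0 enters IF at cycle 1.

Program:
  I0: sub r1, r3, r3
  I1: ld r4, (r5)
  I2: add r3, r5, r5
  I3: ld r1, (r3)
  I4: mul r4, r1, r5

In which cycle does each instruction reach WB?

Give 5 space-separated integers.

I0 sub r1 <- r3,r3: IF@1 ID@2 stall=0 (-) EX@3 MEM@4 WB@5
I1 ld r4 <- r5: IF@2 ID@3 stall=0 (-) EX@4 MEM@5 WB@6
I2 add r3 <- r5,r5: IF@3 ID@4 stall=0 (-) EX@5 MEM@6 WB@7
I3 ld r1 <- r3: IF@4 ID@5 stall=2 (RAW on I2.r3 (WB@7)) EX@8 MEM@9 WB@10
I4 mul r4 <- r1,r5: IF@5 ID@8 stall=2 (RAW on I3.r1 (WB@10)) EX@11 MEM@12 WB@13

Answer: 5 6 7 10 13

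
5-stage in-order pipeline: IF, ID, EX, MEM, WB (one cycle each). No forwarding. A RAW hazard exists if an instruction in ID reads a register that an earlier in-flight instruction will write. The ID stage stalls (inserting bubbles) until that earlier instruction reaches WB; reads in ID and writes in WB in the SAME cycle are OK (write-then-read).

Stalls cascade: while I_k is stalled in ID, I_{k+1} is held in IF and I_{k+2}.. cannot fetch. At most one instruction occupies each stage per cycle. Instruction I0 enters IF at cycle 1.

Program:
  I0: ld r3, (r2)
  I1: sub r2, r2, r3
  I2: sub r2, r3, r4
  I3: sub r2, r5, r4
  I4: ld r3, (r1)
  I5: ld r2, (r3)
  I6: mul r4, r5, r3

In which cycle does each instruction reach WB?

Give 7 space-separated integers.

I0 ld r3 <- r2: IF@1 ID@2 stall=0 (-) EX@3 MEM@4 WB@5
I1 sub r2 <- r2,r3: IF@2 ID@3 stall=2 (RAW on I0.r3 (WB@5)) EX@6 MEM@7 WB@8
I2 sub r2 <- r3,r4: IF@3 ID@6 stall=0 (-) EX@7 MEM@8 WB@9
I3 sub r2 <- r5,r4: IF@6 ID@7 stall=0 (-) EX@8 MEM@9 WB@10
I4 ld r3 <- r1: IF@7 ID@8 stall=0 (-) EX@9 MEM@10 WB@11
I5 ld r2 <- r3: IF@8 ID@9 stall=2 (RAW on I4.r3 (WB@11)) EX@12 MEM@13 WB@14
I6 mul r4 <- r5,r3: IF@9 ID@12 stall=0 (-) EX@13 MEM@14 WB@15

Answer: 5 8 9 10 11 14 15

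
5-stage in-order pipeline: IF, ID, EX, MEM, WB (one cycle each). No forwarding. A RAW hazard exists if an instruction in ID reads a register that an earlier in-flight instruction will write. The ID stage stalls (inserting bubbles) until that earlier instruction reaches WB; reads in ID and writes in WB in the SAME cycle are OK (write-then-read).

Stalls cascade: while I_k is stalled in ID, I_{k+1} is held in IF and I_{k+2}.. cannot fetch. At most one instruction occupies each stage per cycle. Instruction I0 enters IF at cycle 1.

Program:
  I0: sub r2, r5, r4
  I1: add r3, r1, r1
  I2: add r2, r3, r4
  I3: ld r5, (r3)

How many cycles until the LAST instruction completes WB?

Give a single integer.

I0 sub r2 <- r5,r4: IF@1 ID@2 stall=0 (-) EX@3 MEM@4 WB@5
I1 add r3 <- r1,r1: IF@2 ID@3 stall=0 (-) EX@4 MEM@5 WB@6
I2 add r2 <- r3,r4: IF@3 ID@4 stall=2 (RAW on I1.r3 (WB@6)) EX@7 MEM@8 WB@9
I3 ld r5 <- r3: IF@4 ID@7 stall=0 (-) EX@8 MEM@9 WB@10

Answer: 10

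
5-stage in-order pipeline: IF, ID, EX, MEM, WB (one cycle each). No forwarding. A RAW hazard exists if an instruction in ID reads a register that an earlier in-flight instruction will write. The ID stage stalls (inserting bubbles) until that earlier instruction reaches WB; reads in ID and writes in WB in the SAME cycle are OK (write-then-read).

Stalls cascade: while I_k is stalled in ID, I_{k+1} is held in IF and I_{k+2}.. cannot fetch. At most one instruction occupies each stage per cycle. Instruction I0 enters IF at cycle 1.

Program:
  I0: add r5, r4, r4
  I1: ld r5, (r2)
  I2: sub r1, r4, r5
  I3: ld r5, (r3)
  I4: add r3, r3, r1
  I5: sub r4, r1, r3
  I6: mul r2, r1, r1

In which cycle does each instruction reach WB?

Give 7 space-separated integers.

I0 add r5 <- r4,r4: IF@1 ID@2 stall=0 (-) EX@3 MEM@4 WB@5
I1 ld r5 <- r2: IF@2 ID@3 stall=0 (-) EX@4 MEM@5 WB@6
I2 sub r1 <- r4,r5: IF@3 ID@4 stall=2 (RAW on I1.r5 (WB@6)) EX@7 MEM@8 WB@9
I3 ld r5 <- r3: IF@4 ID@7 stall=0 (-) EX@8 MEM@9 WB@10
I4 add r3 <- r3,r1: IF@7 ID@8 stall=1 (RAW on I2.r1 (WB@9)) EX@10 MEM@11 WB@12
I5 sub r4 <- r1,r3: IF@8 ID@10 stall=2 (RAW on I4.r3 (WB@12)) EX@13 MEM@14 WB@15
I6 mul r2 <- r1,r1: IF@10 ID@13 stall=0 (-) EX@14 MEM@15 WB@16

Answer: 5 6 9 10 12 15 16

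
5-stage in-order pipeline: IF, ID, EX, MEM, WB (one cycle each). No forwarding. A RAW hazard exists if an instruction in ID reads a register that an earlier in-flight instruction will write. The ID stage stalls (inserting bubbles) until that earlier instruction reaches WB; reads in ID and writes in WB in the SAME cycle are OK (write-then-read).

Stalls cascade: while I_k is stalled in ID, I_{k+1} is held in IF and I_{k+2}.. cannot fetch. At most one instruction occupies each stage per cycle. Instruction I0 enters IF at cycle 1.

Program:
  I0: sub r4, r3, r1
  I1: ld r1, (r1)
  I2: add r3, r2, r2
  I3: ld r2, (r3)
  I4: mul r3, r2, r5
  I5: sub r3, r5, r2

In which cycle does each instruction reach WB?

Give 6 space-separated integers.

I0 sub r4 <- r3,r1: IF@1 ID@2 stall=0 (-) EX@3 MEM@4 WB@5
I1 ld r1 <- r1: IF@2 ID@3 stall=0 (-) EX@4 MEM@5 WB@6
I2 add r3 <- r2,r2: IF@3 ID@4 stall=0 (-) EX@5 MEM@6 WB@7
I3 ld r2 <- r3: IF@4 ID@5 stall=2 (RAW on I2.r3 (WB@7)) EX@8 MEM@9 WB@10
I4 mul r3 <- r2,r5: IF@5 ID@8 stall=2 (RAW on I3.r2 (WB@10)) EX@11 MEM@12 WB@13
I5 sub r3 <- r5,r2: IF@8 ID@11 stall=0 (-) EX@12 MEM@13 WB@14

Answer: 5 6 7 10 13 14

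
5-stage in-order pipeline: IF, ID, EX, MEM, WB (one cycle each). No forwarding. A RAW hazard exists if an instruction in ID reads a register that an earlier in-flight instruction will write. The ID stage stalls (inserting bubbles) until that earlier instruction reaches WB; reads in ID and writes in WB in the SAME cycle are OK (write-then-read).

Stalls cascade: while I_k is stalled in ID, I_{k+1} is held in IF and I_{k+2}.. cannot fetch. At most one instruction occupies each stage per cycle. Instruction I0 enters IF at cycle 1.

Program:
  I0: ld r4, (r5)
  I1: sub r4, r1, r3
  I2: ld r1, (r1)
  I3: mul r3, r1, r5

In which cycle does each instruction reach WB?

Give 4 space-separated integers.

Answer: 5 6 7 10

Derivation:
I0 ld r4 <- r5: IF@1 ID@2 stall=0 (-) EX@3 MEM@4 WB@5
I1 sub r4 <- r1,r3: IF@2 ID@3 stall=0 (-) EX@4 MEM@5 WB@6
I2 ld r1 <- r1: IF@3 ID@4 stall=0 (-) EX@5 MEM@6 WB@7
I3 mul r3 <- r1,r5: IF@4 ID@5 stall=2 (RAW on I2.r1 (WB@7)) EX@8 MEM@9 WB@10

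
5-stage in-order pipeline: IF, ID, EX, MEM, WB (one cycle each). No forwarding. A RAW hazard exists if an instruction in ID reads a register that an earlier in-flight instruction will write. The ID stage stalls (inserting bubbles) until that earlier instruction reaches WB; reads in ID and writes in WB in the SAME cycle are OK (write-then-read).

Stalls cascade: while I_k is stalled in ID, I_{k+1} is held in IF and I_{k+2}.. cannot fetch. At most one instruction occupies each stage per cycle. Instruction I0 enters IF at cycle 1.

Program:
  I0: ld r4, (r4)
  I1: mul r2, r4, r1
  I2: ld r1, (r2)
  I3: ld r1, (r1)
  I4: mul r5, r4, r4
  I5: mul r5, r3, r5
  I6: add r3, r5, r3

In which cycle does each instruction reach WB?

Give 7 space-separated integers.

Answer: 5 8 11 14 15 18 21

Derivation:
I0 ld r4 <- r4: IF@1 ID@2 stall=0 (-) EX@3 MEM@4 WB@5
I1 mul r2 <- r4,r1: IF@2 ID@3 stall=2 (RAW on I0.r4 (WB@5)) EX@6 MEM@7 WB@8
I2 ld r1 <- r2: IF@3 ID@6 stall=2 (RAW on I1.r2 (WB@8)) EX@9 MEM@10 WB@11
I3 ld r1 <- r1: IF@6 ID@9 stall=2 (RAW on I2.r1 (WB@11)) EX@12 MEM@13 WB@14
I4 mul r5 <- r4,r4: IF@9 ID@12 stall=0 (-) EX@13 MEM@14 WB@15
I5 mul r5 <- r3,r5: IF@12 ID@13 stall=2 (RAW on I4.r5 (WB@15)) EX@16 MEM@17 WB@18
I6 add r3 <- r5,r3: IF@13 ID@16 stall=2 (RAW on I5.r5 (WB@18)) EX@19 MEM@20 WB@21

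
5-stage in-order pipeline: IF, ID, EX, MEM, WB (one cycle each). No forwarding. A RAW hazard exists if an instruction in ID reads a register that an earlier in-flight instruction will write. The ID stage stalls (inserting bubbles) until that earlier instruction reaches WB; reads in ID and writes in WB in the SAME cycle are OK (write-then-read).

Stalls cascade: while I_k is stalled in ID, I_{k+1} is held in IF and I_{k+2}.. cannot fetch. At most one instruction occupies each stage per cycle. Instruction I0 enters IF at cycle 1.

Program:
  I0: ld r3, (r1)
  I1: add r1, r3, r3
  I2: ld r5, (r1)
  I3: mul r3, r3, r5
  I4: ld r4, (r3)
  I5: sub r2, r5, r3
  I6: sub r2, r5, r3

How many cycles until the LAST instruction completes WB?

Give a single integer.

Answer: 19

Derivation:
I0 ld r3 <- r1: IF@1 ID@2 stall=0 (-) EX@3 MEM@4 WB@5
I1 add r1 <- r3,r3: IF@2 ID@3 stall=2 (RAW on I0.r3 (WB@5)) EX@6 MEM@7 WB@8
I2 ld r5 <- r1: IF@3 ID@6 stall=2 (RAW on I1.r1 (WB@8)) EX@9 MEM@10 WB@11
I3 mul r3 <- r3,r5: IF@6 ID@9 stall=2 (RAW on I2.r5 (WB@11)) EX@12 MEM@13 WB@14
I4 ld r4 <- r3: IF@9 ID@12 stall=2 (RAW on I3.r3 (WB@14)) EX@15 MEM@16 WB@17
I5 sub r2 <- r5,r3: IF@12 ID@15 stall=0 (-) EX@16 MEM@17 WB@18
I6 sub r2 <- r5,r3: IF@15 ID@16 stall=0 (-) EX@17 MEM@18 WB@19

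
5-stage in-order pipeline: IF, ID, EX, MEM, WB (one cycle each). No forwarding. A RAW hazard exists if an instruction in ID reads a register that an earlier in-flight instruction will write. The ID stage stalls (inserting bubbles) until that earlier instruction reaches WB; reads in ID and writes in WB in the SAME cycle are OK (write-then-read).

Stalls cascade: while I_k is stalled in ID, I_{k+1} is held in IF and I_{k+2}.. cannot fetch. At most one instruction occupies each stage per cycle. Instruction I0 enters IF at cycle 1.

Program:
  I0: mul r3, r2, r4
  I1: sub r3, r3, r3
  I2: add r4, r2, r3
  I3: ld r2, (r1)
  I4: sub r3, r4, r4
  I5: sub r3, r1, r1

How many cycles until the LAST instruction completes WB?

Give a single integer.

Answer: 15

Derivation:
I0 mul r3 <- r2,r4: IF@1 ID@2 stall=0 (-) EX@3 MEM@4 WB@5
I1 sub r3 <- r3,r3: IF@2 ID@3 stall=2 (RAW on I0.r3 (WB@5)) EX@6 MEM@7 WB@8
I2 add r4 <- r2,r3: IF@3 ID@6 stall=2 (RAW on I1.r3 (WB@8)) EX@9 MEM@10 WB@11
I3 ld r2 <- r1: IF@6 ID@9 stall=0 (-) EX@10 MEM@11 WB@12
I4 sub r3 <- r4,r4: IF@9 ID@10 stall=1 (RAW on I2.r4 (WB@11)) EX@12 MEM@13 WB@14
I5 sub r3 <- r1,r1: IF@10 ID@12 stall=0 (-) EX@13 MEM@14 WB@15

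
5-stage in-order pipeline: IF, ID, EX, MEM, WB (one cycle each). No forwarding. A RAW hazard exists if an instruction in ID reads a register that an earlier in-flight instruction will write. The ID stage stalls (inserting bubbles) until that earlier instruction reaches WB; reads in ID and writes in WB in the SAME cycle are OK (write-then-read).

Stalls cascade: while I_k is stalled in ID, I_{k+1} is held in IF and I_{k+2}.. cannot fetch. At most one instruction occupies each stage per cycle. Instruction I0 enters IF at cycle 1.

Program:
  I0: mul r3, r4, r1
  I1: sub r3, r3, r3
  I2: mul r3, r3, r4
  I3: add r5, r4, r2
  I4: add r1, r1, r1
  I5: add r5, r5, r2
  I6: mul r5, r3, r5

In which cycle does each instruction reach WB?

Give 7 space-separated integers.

I0 mul r3 <- r4,r1: IF@1 ID@2 stall=0 (-) EX@3 MEM@4 WB@5
I1 sub r3 <- r3,r3: IF@2 ID@3 stall=2 (RAW on I0.r3 (WB@5)) EX@6 MEM@7 WB@8
I2 mul r3 <- r3,r4: IF@3 ID@6 stall=2 (RAW on I1.r3 (WB@8)) EX@9 MEM@10 WB@11
I3 add r5 <- r4,r2: IF@6 ID@9 stall=0 (-) EX@10 MEM@11 WB@12
I4 add r1 <- r1,r1: IF@9 ID@10 stall=0 (-) EX@11 MEM@12 WB@13
I5 add r5 <- r5,r2: IF@10 ID@11 stall=1 (RAW on I3.r5 (WB@12)) EX@13 MEM@14 WB@15
I6 mul r5 <- r3,r5: IF@11 ID@13 stall=2 (RAW on I5.r5 (WB@15)) EX@16 MEM@17 WB@18

Answer: 5 8 11 12 13 15 18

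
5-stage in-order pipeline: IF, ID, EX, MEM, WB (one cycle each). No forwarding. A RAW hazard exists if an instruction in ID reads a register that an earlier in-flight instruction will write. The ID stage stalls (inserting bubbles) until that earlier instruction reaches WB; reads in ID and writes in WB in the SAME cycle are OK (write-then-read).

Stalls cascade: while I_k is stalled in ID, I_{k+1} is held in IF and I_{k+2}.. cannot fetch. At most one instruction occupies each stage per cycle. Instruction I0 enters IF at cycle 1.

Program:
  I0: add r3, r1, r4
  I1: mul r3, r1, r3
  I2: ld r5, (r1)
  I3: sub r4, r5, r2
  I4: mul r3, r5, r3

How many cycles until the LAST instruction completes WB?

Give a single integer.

Answer: 13

Derivation:
I0 add r3 <- r1,r4: IF@1 ID@2 stall=0 (-) EX@3 MEM@4 WB@5
I1 mul r3 <- r1,r3: IF@2 ID@3 stall=2 (RAW on I0.r3 (WB@5)) EX@6 MEM@7 WB@8
I2 ld r5 <- r1: IF@3 ID@6 stall=0 (-) EX@7 MEM@8 WB@9
I3 sub r4 <- r5,r2: IF@6 ID@7 stall=2 (RAW on I2.r5 (WB@9)) EX@10 MEM@11 WB@12
I4 mul r3 <- r5,r3: IF@7 ID@10 stall=0 (-) EX@11 MEM@12 WB@13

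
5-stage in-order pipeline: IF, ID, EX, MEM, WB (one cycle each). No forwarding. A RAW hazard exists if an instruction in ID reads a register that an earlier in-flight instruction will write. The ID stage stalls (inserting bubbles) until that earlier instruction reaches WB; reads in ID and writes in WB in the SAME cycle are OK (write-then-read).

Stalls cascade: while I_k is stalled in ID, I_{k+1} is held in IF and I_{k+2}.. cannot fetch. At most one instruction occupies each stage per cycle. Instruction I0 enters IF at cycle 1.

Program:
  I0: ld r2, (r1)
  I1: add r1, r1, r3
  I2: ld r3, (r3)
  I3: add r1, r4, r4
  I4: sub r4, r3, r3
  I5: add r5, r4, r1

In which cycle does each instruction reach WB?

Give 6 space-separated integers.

Answer: 5 6 7 8 10 13

Derivation:
I0 ld r2 <- r1: IF@1 ID@2 stall=0 (-) EX@3 MEM@4 WB@5
I1 add r1 <- r1,r3: IF@2 ID@3 stall=0 (-) EX@4 MEM@5 WB@6
I2 ld r3 <- r3: IF@3 ID@4 stall=0 (-) EX@5 MEM@6 WB@7
I3 add r1 <- r4,r4: IF@4 ID@5 stall=0 (-) EX@6 MEM@7 WB@8
I4 sub r4 <- r3,r3: IF@5 ID@6 stall=1 (RAW on I2.r3 (WB@7)) EX@8 MEM@9 WB@10
I5 add r5 <- r4,r1: IF@6 ID@8 stall=2 (RAW on I4.r4 (WB@10)) EX@11 MEM@12 WB@13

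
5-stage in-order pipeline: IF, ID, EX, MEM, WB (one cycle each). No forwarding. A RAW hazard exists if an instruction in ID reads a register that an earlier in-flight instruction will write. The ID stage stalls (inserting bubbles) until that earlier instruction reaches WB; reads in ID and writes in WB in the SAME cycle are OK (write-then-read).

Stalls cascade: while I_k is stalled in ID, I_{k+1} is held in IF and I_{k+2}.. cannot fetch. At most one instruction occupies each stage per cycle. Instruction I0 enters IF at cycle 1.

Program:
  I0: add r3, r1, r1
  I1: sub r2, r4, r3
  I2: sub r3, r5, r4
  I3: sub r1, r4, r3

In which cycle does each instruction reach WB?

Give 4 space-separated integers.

I0 add r3 <- r1,r1: IF@1 ID@2 stall=0 (-) EX@3 MEM@4 WB@5
I1 sub r2 <- r4,r3: IF@2 ID@3 stall=2 (RAW on I0.r3 (WB@5)) EX@6 MEM@7 WB@8
I2 sub r3 <- r5,r4: IF@3 ID@6 stall=0 (-) EX@7 MEM@8 WB@9
I3 sub r1 <- r4,r3: IF@6 ID@7 stall=2 (RAW on I2.r3 (WB@9)) EX@10 MEM@11 WB@12

Answer: 5 8 9 12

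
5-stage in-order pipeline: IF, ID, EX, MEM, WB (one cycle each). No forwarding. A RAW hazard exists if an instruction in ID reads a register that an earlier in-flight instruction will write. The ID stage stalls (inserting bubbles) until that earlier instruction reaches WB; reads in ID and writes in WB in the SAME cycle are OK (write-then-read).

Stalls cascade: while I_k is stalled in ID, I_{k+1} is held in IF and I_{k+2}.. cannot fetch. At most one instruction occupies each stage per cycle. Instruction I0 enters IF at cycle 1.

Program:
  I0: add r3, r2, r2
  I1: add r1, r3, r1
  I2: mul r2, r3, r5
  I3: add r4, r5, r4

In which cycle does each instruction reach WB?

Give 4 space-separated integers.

I0 add r3 <- r2,r2: IF@1 ID@2 stall=0 (-) EX@3 MEM@4 WB@5
I1 add r1 <- r3,r1: IF@2 ID@3 stall=2 (RAW on I0.r3 (WB@5)) EX@6 MEM@7 WB@8
I2 mul r2 <- r3,r5: IF@3 ID@6 stall=0 (-) EX@7 MEM@8 WB@9
I3 add r4 <- r5,r4: IF@6 ID@7 stall=0 (-) EX@8 MEM@9 WB@10

Answer: 5 8 9 10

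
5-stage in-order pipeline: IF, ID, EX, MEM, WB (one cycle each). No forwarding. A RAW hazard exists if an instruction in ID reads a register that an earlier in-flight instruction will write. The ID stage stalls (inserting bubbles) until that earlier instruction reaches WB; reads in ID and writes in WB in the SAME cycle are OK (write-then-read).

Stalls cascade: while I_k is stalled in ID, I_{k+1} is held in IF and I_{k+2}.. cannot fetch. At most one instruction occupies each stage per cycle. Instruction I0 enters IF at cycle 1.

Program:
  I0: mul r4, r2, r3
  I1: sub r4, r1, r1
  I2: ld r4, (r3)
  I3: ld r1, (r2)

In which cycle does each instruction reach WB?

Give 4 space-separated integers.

Answer: 5 6 7 8

Derivation:
I0 mul r4 <- r2,r3: IF@1 ID@2 stall=0 (-) EX@3 MEM@4 WB@5
I1 sub r4 <- r1,r1: IF@2 ID@3 stall=0 (-) EX@4 MEM@5 WB@6
I2 ld r4 <- r3: IF@3 ID@4 stall=0 (-) EX@5 MEM@6 WB@7
I3 ld r1 <- r2: IF@4 ID@5 stall=0 (-) EX@6 MEM@7 WB@8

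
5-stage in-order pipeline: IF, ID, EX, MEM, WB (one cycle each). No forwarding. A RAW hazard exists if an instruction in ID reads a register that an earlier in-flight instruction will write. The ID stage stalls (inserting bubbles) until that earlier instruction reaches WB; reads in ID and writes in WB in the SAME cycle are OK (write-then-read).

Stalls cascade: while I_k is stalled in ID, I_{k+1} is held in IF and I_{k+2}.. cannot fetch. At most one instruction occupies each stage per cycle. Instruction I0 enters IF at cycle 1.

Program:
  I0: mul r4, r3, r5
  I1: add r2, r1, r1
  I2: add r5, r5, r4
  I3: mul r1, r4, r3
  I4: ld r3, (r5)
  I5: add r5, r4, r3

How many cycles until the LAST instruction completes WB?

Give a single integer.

Answer: 14

Derivation:
I0 mul r4 <- r3,r5: IF@1 ID@2 stall=0 (-) EX@3 MEM@4 WB@5
I1 add r2 <- r1,r1: IF@2 ID@3 stall=0 (-) EX@4 MEM@5 WB@6
I2 add r5 <- r5,r4: IF@3 ID@4 stall=1 (RAW on I0.r4 (WB@5)) EX@6 MEM@7 WB@8
I3 mul r1 <- r4,r3: IF@4 ID@6 stall=0 (-) EX@7 MEM@8 WB@9
I4 ld r3 <- r5: IF@6 ID@7 stall=1 (RAW on I2.r5 (WB@8)) EX@9 MEM@10 WB@11
I5 add r5 <- r4,r3: IF@7 ID@9 stall=2 (RAW on I4.r3 (WB@11)) EX@12 MEM@13 WB@14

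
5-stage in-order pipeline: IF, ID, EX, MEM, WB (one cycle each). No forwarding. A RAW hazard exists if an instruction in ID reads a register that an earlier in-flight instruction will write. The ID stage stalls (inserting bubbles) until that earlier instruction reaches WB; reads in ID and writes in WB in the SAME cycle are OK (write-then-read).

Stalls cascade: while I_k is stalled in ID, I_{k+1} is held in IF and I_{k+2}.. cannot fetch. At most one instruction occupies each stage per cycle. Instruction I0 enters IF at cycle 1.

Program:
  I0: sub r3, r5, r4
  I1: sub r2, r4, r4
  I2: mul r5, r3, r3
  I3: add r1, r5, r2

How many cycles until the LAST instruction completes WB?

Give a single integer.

Answer: 11

Derivation:
I0 sub r3 <- r5,r4: IF@1 ID@2 stall=0 (-) EX@3 MEM@4 WB@5
I1 sub r2 <- r4,r4: IF@2 ID@3 stall=0 (-) EX@4 MEM@5 WB@6
I2 mul r5 <- r3,r3: IF@3 ID@4 stall=1 (RAW on I0.r3 (WB@5)) EX@6 MEM@7 WB@8
I3 add r1 <- r5,r2: IF@4 ID@6 stall=2 (RAW on I2.r5 (WB@8)) EX@9 MEM@10 WB@11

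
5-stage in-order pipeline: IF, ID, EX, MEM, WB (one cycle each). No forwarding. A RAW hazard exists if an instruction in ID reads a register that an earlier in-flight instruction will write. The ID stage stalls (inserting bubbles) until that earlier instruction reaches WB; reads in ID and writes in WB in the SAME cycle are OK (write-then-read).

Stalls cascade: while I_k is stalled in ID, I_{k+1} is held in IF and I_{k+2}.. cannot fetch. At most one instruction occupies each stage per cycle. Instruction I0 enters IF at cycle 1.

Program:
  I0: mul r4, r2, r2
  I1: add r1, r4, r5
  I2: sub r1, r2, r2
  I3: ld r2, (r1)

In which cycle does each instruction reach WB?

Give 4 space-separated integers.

I0 mul r4 <- r2,r2: IF@1 ID@2 stall=0 (-) EX@3 MEM@4 WB@5
I1 add r1 <- r4,r5: IF@2 ID@3 stall=2 (RAW on I0.r4 (WB@5)) EX@6 MEM@7 WB@8
I2 sub r1 <- r2,r2: IF@3 ID@6 stall=0 (-) EX@7 MEM@8 WB@9
I3 ld r2 <- r1: IF@6 ID@7 stall=2 (RAW on I2.r1 (WB@9)) EX@10 MEM@11 WB@12

Answer: 5 8 9 12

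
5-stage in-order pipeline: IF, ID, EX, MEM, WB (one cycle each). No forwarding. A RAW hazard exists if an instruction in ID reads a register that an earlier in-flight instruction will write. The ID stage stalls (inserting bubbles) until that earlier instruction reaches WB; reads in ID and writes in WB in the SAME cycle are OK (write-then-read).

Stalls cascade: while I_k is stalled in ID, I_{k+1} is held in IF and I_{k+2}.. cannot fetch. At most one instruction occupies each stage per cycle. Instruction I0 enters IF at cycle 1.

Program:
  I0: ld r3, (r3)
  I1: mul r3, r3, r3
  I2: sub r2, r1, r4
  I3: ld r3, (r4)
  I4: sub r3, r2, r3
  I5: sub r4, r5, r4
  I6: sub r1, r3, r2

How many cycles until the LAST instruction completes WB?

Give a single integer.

Answer: 16

Derivation:
I0 ld r3 <- r3: IF@1 ID@2 stall=0 (-) EX@3 MEM@4 WB@5
I1 mul r3 <- r3,r3: IF@2 ID@3 stall=2 (RAW on I0.r3 (WB@5)) EX@6 MEM@7 WB@8
I2 sub r2 <- r1,r4: IF@3 ID@6 stall=0 (-) EX@7 MEM@8 WB@9
I3 ld r3 <- r4: IF@6 ID@7 stall=0 (-) EX@8 MEM@9 WB@10
I4 sub r3 <- r2,r3: IF@7 ID@8 stall=2 (RAW on I3.r3 (WB@10)) EX@11 MEM@12 WB@13
I5 sub r4 <- r5,r4: IF@8 ID@11 stall=0 (-) EX@12 MEM@13 WB@14
I6 sub r1 <- r3,r2: IF@11 ID@12 stall=1 (RAW on I4.r3 (WB@13)) EX@14 MEM@15 WB@16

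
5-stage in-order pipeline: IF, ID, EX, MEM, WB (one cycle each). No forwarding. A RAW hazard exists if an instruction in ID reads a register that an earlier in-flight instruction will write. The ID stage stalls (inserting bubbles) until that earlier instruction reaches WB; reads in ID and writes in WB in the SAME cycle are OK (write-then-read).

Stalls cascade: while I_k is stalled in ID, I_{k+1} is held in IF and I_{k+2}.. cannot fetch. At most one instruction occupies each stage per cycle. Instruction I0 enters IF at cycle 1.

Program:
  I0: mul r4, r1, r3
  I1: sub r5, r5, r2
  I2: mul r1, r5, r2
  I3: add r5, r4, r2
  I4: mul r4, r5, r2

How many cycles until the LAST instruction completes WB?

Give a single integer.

Answer: 13

Derivation:
I0 mul r4 <- r1,r3: IF@1 ID@2 stall=0 (-) EX@3 MEM@4 WB@5
I1 sub r5 <- r5,r2: IF@2 ID@3 stall=0 (-) EX@4 MEM@5 WB@6
I2 mul r1 <- r5,r2: IF@3 ID@4 stall=2 (RAW on I1.r5 (WB@6)) EX@7 MEM@8 WB@9
I3 add r5 <- r4,r2: IF@4 ID@7 stall=0 (-) EX@8 MEM@9 WB@10
I4 mul r4 <- r5,r2: IF@7 ID@8 stall=2 (RAW on I3.r5 (WB@10)) EX@11 MEM@12 WB@13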